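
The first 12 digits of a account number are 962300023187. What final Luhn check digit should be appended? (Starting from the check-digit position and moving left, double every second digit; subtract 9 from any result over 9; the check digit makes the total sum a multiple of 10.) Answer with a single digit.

8

Partial digits right→left: 7 8 1 3 2 0 0 0 3 2 6 9
Double every second digit counting from the check-digit position (so the 1st, 3rd, 5th, ... of the partial from the right).
  doubled (with −9 where >9): 5 2 4 0 6 3 → sum 20
  kept as-is: 8 3 0 0 2 9 → sum 22
Total = 20 + 22 = 42.
Check digit = (10 − (42 mod 10)) mod 10 = 8.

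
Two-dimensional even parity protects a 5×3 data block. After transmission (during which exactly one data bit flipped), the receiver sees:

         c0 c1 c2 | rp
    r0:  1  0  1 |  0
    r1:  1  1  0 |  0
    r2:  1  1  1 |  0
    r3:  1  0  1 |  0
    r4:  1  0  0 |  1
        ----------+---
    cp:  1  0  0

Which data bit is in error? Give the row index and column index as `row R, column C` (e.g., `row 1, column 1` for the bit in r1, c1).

Recompute each row's even parity and compare to rp:
  r0: data parity 0, sent rp 0 → ok
  r1: data parity 0, sent rp 0 → ok
  r2: data parity 1, sent rp 0 → mismatch
  r3: data parity 0, sent rp 0 → ok
  r4: data parity 1, sent rp 1 → ok
Recompute each column's even parity and compare to cp:
  c0: data parity 1, sent cp 1 → ok
  c1: data parity 0, sent cp 0 → ok
  c2: data parity 1, sent cp 0 → mismatch
Exactly one row (r2) and one column (c2) fail → the flipped bit is at their intersection.

row 2, column 2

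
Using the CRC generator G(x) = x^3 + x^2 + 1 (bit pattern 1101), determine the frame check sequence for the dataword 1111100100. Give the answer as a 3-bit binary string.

100

Append 3 zeros: 1111100100000. Divide by 1101 (XOR where the leading bit is 1):
  pos 0: 1111 XOR 1101 = 0010
  pos 2: 1010 XOR 1101 = 0111
  pos 3: 1110 XOR 1101 = 0011
  pos 5: 1110 XOR 1101 = 0011
  pos 7: 1100 XOR 1101 = 0001
Remainder (last 3 bits) = 100. This is the CRC / FCS.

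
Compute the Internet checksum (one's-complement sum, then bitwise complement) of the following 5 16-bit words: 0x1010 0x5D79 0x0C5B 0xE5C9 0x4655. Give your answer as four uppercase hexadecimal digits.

One's-complement addition (fold any carry out of bit 15 back into bit 0):
  0x1010 + 0x5D79 = 0x06D89
  0x6D89 + 0x0C5B = 0x079E4
  0x79E4 + 0xE5C9 = 0x15FAD → wrap carry → 0x5FAE
  0x5FAE + 0x4655 = 0x0A603
One's-complement sum = 0xA603.
Checksum = ~0xA603 & 0xFFFF = 0x59FC.

59FC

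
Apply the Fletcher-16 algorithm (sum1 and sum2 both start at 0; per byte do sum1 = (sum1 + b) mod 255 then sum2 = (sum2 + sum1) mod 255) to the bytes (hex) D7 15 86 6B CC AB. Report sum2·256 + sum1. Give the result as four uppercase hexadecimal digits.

1A57

Running sums (mod 255):
  after byte 0 (D7): sum1=215, sum2=215
  after byte 1 (15): sum1=236, sum2=196
  after byte 2 (86): sum1=115, sum2=56
  after byte 3 (6B): sum1=222, sum2=23
  after byte 4 (CC): sum1=171, sum2=194
  after byte 5 (AB): sum1=87, sum2=26
Checksum = sum2·256 + sum1 = 26·256 + 87 = 6743 = 0x1A57.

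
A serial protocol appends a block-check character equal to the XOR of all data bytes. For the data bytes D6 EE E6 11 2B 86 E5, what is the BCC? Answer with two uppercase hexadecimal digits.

87

XOR the bytes together:
  start with 0xD6
  0xD6 ⊕ 0xEE = 0x38
  0x38 ⊕ 0xE6 = 0xDE
  0xDE ⊕ 0x11 = 0xCF
  0xCF ⊕ 0x2B = 0xE4
  0xE4 ⊕ 0x86 = 0x62
  0x62 ⊕ 0xE5 = 0x87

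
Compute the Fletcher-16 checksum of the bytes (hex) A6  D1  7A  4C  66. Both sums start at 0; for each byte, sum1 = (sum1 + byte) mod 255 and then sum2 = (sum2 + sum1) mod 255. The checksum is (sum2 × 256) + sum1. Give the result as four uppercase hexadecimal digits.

F6A5

Running sums (mod 255):
  after byte 0 (A6): sum1=166, sum2=166
  after byte 1 (D1): sum1=120, sum2=31
  after byte 2 (7A): sum1=242, sum2=18
  after byte 3 (4C): sum1=63, sum2=81
  after byte 4 (66): sum1=165, sum2=246
Checksum = sum2·256 + sum1 = 246·256 + 165 = 63141 = 0xF6A5.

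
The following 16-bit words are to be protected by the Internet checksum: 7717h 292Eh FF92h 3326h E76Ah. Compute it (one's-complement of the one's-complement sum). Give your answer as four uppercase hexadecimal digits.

One's-complement addition (fold any carry out of bit 15 back into bit 0):
  0x7717 + 0x292E = 0x0A045
  0xA045 + 0xFF92 = 0x19FD7 → wrap carry → 0x9FD8
  0x9FD8 + 0x3326 = 0x0D2FE
  0xD2FE + 0xE76A = 0x1BA68 → wrap carry → 0xBA69
One's-complement sum = 0xBA69.
Checksum = ~0xBA69 & 0xFFFF = 0x4596.

4596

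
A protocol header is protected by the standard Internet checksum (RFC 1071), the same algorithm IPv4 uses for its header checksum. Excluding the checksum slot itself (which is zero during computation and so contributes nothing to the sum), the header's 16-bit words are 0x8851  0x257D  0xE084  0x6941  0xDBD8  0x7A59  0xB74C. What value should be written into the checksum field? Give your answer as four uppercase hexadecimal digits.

FAEB

One's-complement addition (fold any carry out of bit 15 back into bit 0):
  0x8851 + 0x257D = 0x0ADCE
  0xADCE + 0xE084 = 0x18E52 → wrap carry → 0x8E53
  0x8E53 + 0x6941 = 0x0F794
  0xF794 + 0xDBD8 = 0x1D36C → wrap carry → 0xD36D
  0xD36D + 0x7A59 = 0x14DC6 → wrap carry → 0x4DC7
  0x4DC7 + 0xB74C = 0x10513 → wrap carry → 0x0514
One's-complement sum = 0x0514.
Checksum = ~0x0514 & 0xFFFF = 0xFAEB.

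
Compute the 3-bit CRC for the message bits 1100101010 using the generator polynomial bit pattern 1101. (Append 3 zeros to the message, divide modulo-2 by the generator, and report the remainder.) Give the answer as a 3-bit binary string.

111

Append 3 zeros: 1100101010000. Divide by 1101 (XOR where the leading bit is 1):
  pos 0: 1100 XOR 1101 = 0001
  pos 3: 1101 XOR 1101 = 0000
  pos 8: 1000 XOR 1101 = 0101
  pos 9: 1010 XOR 1101 = 0111
Remainder (last 3 bits) = 111. This is the CRC / FCS.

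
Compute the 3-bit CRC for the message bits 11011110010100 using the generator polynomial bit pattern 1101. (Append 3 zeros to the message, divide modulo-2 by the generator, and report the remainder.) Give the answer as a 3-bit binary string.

Append 3 zeros: 11011110010100000. Divide by 1101 (XOR where the leading bit is 1):
  pos 0: 1101 XOR 1101 = 0000
  pos 4: 1110 XOR 1101 = 0011
  pos 6: 1101 XOR 1101 = 0000
  pos 11: 1000 XOR 1101 = 0101
  pos 12: 1010 XOR 1101 = 0111
  pos 13: 1110 XOR 1101 = 0011
Remainder (last 3 bits) = 011. This is the CRC / FCS.

011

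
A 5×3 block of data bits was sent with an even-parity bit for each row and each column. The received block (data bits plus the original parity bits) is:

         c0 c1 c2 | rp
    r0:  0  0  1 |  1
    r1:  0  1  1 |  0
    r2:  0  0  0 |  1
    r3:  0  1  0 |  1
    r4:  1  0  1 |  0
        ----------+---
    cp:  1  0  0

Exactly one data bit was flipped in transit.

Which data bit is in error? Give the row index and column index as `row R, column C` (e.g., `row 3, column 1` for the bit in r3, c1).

Recompute each row's even parity and compare to rp:
  r0: data parity 1, sent rp 1 → ok
  r1: data parity 0, sent rp 0 → ok
  r2: data parity 0, sent rp 1 → mismatch
  r3: data parity 1, sent rp 1 → ok
  r4: data parity 0, sent rp 0 → ok
Recompute each column's even parity and compare to cp:
  c0: data parity 1, sent cp 1 → ok
  c1: data parity 0, sent cp 0 → ok
  c2: data parity 1, sent cp 0 → mismatch
Exactly one row (r2) and one column (c2) fail → the flipped bit is at their intersection.

row 2, column 2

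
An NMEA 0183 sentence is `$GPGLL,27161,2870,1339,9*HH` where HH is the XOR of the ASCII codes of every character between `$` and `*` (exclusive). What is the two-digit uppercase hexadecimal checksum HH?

5F

XOR the ASCII codes of the payload characters:
  'G' = 0x47 → acc = 0x47
  'P' = 0x50 → acc = 0x17
  'G' = 0x47 → acc = 0x50
  'L' = 0x4C → acc = 0x1C
  'L' = 0x4C → acc = 0x50
  ',' = 0x2C → acc = 0x7C
  '2' = 0x32 → acc = 0x4E
  '7' = 0x37 → acc = 0x79
  '1' = 0x31 → acc = 0x48
  '6' = 0x36 → acc = 0x7E
  '1' = 0x31 → acc = 0x4F
  ',' = 0x2C → acc = 0x63
  '2' = 0x32 → acc = 0x51
  '8' = 0x38 → acc = 0x69
  '7' = 0x37 → acc = 0x5E
  '0' = 0x30 → acc = 0x6E
  ',' = 0x2C → acc = 0x42
  '1' = 0x31 → acc = 0x73
  '3' = 0x33 → acc = 0x40
  '3' = 0x33 → acc = 0x73
  '9' = 0x39 → acc = 0x4A
  ',' = 0x2C → acc = 0x66
  '9' = 0x39 → acc = 0x5F
Checksum = 0x5F.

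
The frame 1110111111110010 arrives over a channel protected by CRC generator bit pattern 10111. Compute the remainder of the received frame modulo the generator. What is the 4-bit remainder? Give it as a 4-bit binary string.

Modulo-2 division of 1110111111110010 by 10111:
  pos 0: 11101 XOR 10111 = 01010
  pos 1: 10101 XOR 10111 = 00010
  pos 4: 10111 XOR 10111 = 00000
  pos 9: 11100 XOR 10111 = 01011
  pos 10: 10111 XOR 10111 = 00000
Remainder = 0000 (zero — the frame passes the CRC check).

0000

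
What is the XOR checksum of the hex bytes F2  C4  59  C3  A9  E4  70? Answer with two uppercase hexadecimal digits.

91

XOR the bytes together:
  start with 0xF2
  0xF2 ⊕ 0xC4 = 0x36
  0x36 ⊕ 0x59 = 0x6F
  0x6F ⊕ 0xC3 = 0xAC
  0xAC ⊕ 0xA9 = 0x05
  0x05 ⊕ 0xE4 = 0xE1
  0xE1 ⊕ 0x70 = 0x91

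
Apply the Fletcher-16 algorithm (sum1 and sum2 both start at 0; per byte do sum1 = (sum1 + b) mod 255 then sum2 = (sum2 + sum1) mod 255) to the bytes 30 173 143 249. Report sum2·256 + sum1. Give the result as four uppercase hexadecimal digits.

9A55

Running sums (mod 255):
  after byte 0 (30): sum1=30, sum2=30
  after byte 1 (173): sum1=203, sum2=233
  after byte 2 (143): sum1=91, sum2=69
  after byte 3 (249): sum1=85, sum2=154
Checksum = sum2·256 + sum1 = 154·256 + 85 = 39509 = 0x9A55.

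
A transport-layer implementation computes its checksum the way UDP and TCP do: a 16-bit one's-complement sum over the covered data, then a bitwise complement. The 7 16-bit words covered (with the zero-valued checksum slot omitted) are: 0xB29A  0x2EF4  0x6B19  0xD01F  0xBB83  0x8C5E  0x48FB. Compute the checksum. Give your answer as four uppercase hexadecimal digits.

One's-complement addition (fold any carry out of bit 15 back into bit 0):
  0xB29A + 0x2EF4 = 0x0E18E
  0xE18E + 0x6B19 = 0x14CA7 → wrap carry → 0x4CA8
  0x4CA8 + 0xD01F = 0x11CC7 → wrap carry → 0x1CC8
  0x1CC8 + 0xBB83 = 0x0D84B
  0xD84B + 0x8C5E = 0x164A9 → wrap carry → 0x64AA
  0x64AA + 0x48FB = 0x0ADA5
One's-complement sum = 0xADA5.
Checksum = ~0xADA5 & 0xFFFF = 0x525A.

525A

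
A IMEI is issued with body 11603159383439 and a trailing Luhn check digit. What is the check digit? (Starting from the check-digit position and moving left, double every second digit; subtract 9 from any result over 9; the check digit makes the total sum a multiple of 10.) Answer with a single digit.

Partial digits right→left: 9 3 4 3 8 3 9 5 1 3 0 6 1 1
Double every second digit counting from the check-digit position (so the 1st, 3rd, 5th, ... of the partial from the right).
  doubled (with −9 where >9): 9 8 7 9 2 0 2 → sum 37
  kept as-is: 3 3 3 5 3 6 1 → sum 24
Total = 37 + 24 = 61.
Check digit = (10 − (61 mod 10)) mod 10 = 9.

9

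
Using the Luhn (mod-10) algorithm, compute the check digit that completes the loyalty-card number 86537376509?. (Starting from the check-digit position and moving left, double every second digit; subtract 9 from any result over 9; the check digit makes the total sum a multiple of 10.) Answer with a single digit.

4

Partial digits right→left: 9 0 5 6 7 3 7 3 5 6 8
Double every second digit counting from the check-digit position (so the 1st, 3rd, 5th, ... of the partial from the right).
  doubled (with −9 where >9): 9 1 5 5 1 7 → sum 28
  kept as-is: 0 6 3 3 6 → sum 18
Total = 28 + 18 = 46.
Check digit = (10 − (46 mod 10)) mod 10 = 4.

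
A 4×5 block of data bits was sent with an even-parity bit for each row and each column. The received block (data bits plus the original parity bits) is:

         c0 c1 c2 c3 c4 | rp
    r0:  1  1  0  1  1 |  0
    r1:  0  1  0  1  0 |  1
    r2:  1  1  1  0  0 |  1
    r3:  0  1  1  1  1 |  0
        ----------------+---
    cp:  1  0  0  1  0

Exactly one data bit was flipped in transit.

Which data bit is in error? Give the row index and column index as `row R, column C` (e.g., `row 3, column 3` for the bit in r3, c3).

row 1, column 0

Recompute each row's even parity and compare to rp:
  r0: data parity 0, sent rp 0 → ok
  r1: data parity 0, sent rp 1 → mismatch
  r2: data parity 1, sent rp 1 → ok
  r3: data parity 0, sent rp 0 → ok
Recompute each column's even parity and compare to cp:
  c0: data parity 0, sent cp 1 → mismatch
  c1: data parity 0, sent cp 0 → ok
  c2: data parity 0, sent cp 0 → ok
  c3: data parity 1, sent cp 1 → ok
  c4: data parity 0, sent cp 0 → ok
Exactly one row (r1) and one column (c0) fail → the flipped bit is at their intersection.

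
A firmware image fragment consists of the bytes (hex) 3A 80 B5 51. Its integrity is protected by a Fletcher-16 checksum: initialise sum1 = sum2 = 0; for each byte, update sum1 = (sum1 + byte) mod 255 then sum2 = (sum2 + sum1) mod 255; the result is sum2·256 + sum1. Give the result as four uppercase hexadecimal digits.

27C1

Running sums (mod 255):
  after byte 0 (3A): sum1=58, sum2=58
  after byte 1 (80): sum1=186, sum2=244
  after byte 2 (B5): sum1=112, sum2=101
  after byte 3 (51): sum1=193, sum2=39
Checksum = sum2·256 + sum1 = 39·256 + 193 = 10177 = 0x27C1.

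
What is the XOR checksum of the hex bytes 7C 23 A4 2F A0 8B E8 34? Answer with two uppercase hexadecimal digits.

XOR the bytes together:
  start with 0x7C
  0x7C ⊕ 0x23 = 0x5F
  0x5F ⊕ 0xA4 = 0xFB
  0xFB ⊕ 0x2F = 0xD4
  0xD4 ⊕ 0xA0 = 0x74
  0x74 ⊕ 0x8B = 0xFF
  0xFF ⊕ 0xE8 = 0x17
  0x17 ⊕ 0x34 = 0x23

23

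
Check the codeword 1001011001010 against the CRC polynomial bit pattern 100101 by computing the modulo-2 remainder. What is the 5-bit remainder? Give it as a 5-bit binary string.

Modulo-2 division of 1001011001010 by 100101:
  pos 0: 100101 XOR 100101 = 000000
  pos 6: 100101 XOR 100101 = 000000
Remainder = 00000 (zero — the frame passes the CRC check).

00000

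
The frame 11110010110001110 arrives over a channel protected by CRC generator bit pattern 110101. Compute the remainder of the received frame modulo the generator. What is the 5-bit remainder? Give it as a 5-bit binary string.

00000

Modulo-2 division of 11110010110001110 by 110101:
  pos 0: 111100 XOR 110101 = 001001
  pos 2: 100110 XOR 110101 = 010011
  pos 3: 100111 XOR 110101 = 010010
  pos 4: 100101 XOR 110101 = 010000
  pos 5: 100000 XOR 110101 = 010101
  pos 6: 101010 XOR 110101 = 011111
  pos 7: 111110 XOR 110101 = 001011
  pos 9: 101111 XOR 110101 = 011010
  pos 10: 110101 XOR 110101 = 000000
Remainder = 00000 (zero — the frame passes the CRC check).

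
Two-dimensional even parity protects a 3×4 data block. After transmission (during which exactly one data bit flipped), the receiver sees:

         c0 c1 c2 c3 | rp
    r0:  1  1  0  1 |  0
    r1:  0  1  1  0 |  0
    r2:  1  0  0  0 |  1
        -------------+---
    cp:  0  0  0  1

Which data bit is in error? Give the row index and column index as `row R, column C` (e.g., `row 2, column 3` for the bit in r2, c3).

row 0, column 2

Recompute each row's even parity and compare to rp:
  r0: data parity 1, sent rp 0 → mismatch
  r1: data parity 0, sent rp 0 → ok
  r2: data parity 1, sent rp 1 → ok
Recompute each column's even parity and compare to cp:
  c0: data parity 0, sent cp 0 → ok
  c1: data parity 0, sent cp 0 → ok
  c2: data parity 1, sent cp 0 → mismatch
  c3: data parity 1, sent cp 1 → ok
Exactly one row (r0) and one column (c2) fail → the flipped bit is at their intersection.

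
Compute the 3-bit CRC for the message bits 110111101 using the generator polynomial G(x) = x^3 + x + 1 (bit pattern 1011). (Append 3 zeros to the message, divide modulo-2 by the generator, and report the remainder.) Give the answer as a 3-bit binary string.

Append 3 zeros: 110111101000. Divide by 1011 (XOR where the leading bit is 1):
  pos 0: 1101 XOR 1011 = 0110
  pos 1: 1101 XOR 1011 = 0110
  pos 2: 1101 XOR 1011 = 0110
  pos 3: 1101 XOR 1011 = 0110
  pos 4: 1100 XOR 1011 = 0111
  pos 5: 1111 XOR 1011 = 0100
  pos 6: 1000 XOR 1011 = 0011
  pos 8: 1100 XOR 1011 = 0111
Remainder (last 3 bits) = 111. This is the CRC / FCS.

111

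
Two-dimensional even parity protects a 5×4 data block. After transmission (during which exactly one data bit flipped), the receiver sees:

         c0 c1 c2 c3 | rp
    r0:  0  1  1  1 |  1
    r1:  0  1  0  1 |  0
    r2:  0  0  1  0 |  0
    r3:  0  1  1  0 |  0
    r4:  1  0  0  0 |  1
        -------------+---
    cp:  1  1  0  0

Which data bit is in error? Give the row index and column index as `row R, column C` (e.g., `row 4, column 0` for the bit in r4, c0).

row 2, column 2

Recompute each row's even parity and compare to rp:
  r0: data parity 1, sent rp 1 → ok
  r1: data parity 0, sent rp 0 → ok
  r2: data parity 1, sent rp 0 → mismatch
  r3: data parity 0, sent rp 0 → ok
  r4: data parity 1, sent rp 1 → ok
Recompute each column's even parity and compare to cp:
  c0: data parity 1, sent cp 1 → ok
  c1: data parity 1, sent cp 1 → ok
  c2: data parity 1, sent cp 0 → mismatch
  c3: data parity 0, sent cp 0 → ok
Exactly one row (r2) and one column (c2) fail → the flipped bit is at their intersection.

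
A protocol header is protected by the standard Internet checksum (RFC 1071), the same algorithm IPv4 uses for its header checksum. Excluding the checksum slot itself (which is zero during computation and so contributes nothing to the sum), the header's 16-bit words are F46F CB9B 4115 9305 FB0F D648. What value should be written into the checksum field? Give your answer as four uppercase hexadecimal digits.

One's-complement addition (fold any carry out of bit 15 back into bit 0):
  0xF46F + 0xCB9B = 0x1C00A → wrap carry → 0xC00B
  0xC00B + 0x4115 = 0x10120 → wrap carry → 0x0121
  0x0121 + 0x9305 = 0x09426
  0x9426 + 0xFB0F = 0x18F35 → wrap carry → 0x8F36
  0x8F36 + 0xD648 = 0x1657E → wrap carry → 0x657F
One's-complement sum = 0x657F.
Checksum = ~0x657F & 0xFFFF = 0x9A80.

9A80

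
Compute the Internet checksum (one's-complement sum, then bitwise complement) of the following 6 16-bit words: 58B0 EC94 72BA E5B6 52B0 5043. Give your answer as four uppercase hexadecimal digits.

One's-complement addition (fold any carry out of bit 15 back into bit 0):
  0x58B0 + 0xEC94 = 0x14544 → wrap carry → 0x4545
  0x4545 + 0x72BA = 0x0B7FF
  0xB7FF + 0xE5B6 = 0x19DB5 → wrap carry → 0x9DB6
  0x9DB6 + 0x52B0 = 0x0F066
  0xF066 + 0x5043 = 0x140A9 → wrap carry → 0x40AA
One's-complement sum = 0x40AA.
Checksum = ~0x40AA & 0xFFFF = 0xBF55.

BF55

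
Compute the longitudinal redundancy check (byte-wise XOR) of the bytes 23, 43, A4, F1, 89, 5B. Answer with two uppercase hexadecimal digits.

E7

XOR the bytes together:
  start with 0x23
  0x23 ⊕ 0x43 = 0x60
  0x60 ⊕ 0xA4 = 0xC4
  0xC4 ⊕ 0xF1 = 0x35
  0x35 ⊕ 0x89 = 0xBC
  0xBC ⊕ 0x5B = 0xE7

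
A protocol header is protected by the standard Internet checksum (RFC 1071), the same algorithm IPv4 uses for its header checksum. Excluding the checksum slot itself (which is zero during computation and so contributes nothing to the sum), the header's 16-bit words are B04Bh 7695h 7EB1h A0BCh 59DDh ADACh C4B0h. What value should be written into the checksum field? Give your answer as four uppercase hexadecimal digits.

One's-complement addition (fold any carry out of bit 15 back into bit 0):
  0xB04B + 0x7695 = 0x126E0 → wrap carry → 0x26E1
  0x26E1 + 0x7EB1 = 0x0A592
  0xA592 + 0xA0BC = 0x1464E → wrap carry → 0x464F
  0x464F + 0x59DD = 0x0A02C
  0xA02C + 0xADAC = 0x14DD8 → wrap carry → 0x4DD9
  0x4DD9 + 0xC4B0 = 0x11289 → wrap carry → 0x128A
One's-complement sum = 0x128A.
Checksum = ~0x128A & 0xFFFF = 0xED75.

ED75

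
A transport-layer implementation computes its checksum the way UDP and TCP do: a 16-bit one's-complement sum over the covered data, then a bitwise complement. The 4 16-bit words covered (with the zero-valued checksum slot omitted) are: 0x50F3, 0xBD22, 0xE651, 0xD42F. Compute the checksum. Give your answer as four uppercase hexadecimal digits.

One's-complement addition (fold any carry out of bit 15 back into bit 0):
  0x50F3 + 0xBD22 = 0x10E15 → wrap carry → 0x0E16
  0x0E16 + 0xE651 = 0x0F467
  0xF467 + 0xD42F = 0x1C896 → wrap carry → 0xC897
One's-complement sum = 0xC897.
Checksum = ~0xC897 & 0xFFFF = 0x3768.

3768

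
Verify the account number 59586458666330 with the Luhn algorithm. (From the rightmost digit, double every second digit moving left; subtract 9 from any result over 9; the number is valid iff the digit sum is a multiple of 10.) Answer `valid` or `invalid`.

From the right, keep odd positions and double even positions (subtract 9 from any doubled value over 9):
  doubled (positions 2,4,...): 6 3 3 1 3 1 1 → sum 18
  kept (positions 1,3,...): 0 3 6 8 4 8 9 → sum 38
Total = 56.
56 mod 10 = 6, so the number is invalid.

invalid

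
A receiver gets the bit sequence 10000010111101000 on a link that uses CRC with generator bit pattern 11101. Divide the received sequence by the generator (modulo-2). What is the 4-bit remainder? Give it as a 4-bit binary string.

Modulo-2 division of 10000010111101000 by 11101:
  pos 0: 10000 XOR 11101 = 01101
  pos 1: 11010 XOR 11101 = 00111
  pos 3: 11110 XOR 11101 = 00011
  pos 6: 11111 XOR 11101 = 00010
  pos 9: 10101 XOR 11101 = 01000
  pos 10: 10000 XOR 11101 = 01101
  pos 11: 11010 XOR 11101 = 00111
Remainder = 1110 (nonzero — an error is detected).

1110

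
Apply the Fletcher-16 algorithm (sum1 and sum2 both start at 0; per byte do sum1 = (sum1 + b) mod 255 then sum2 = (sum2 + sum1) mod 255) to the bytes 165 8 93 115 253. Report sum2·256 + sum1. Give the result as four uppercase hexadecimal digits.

Running sums (mod 255):
  after byte 0 (165): sum1=165, sum2=165
  after byte 1 (8): sum1=173, sum2=83
  after byte 2 (93): sum1=11, sum2=94
  after byte 3 (115): sum1=126, sum2=220
  after byte 4 (253): sum1=124, sum2=89
Checksum = sum2·256 + sum1 = 89·256 + 124 = 22908 = 0x597C.

597C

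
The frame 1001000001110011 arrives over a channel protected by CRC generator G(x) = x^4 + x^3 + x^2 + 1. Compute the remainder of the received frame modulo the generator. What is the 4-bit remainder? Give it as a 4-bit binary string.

Modulo-2 division of 1001000001110011 by 11101:
  pos 0: 10010 XOR 11101 = 01111
  pos 1: 11110 XOR 11101 = 00011
  pos 4: 11000 XOR 11101 = 00101
  pos 6: 10111 XOR 11101 = 01010
  pos 7: 10101 XOR 11101 = 01000
  pos 8: 10000 XOR 11101 = 01101
  pos 9: 11010 XOR 11101 = 00111
  pos 11: 11111 XOR 11101 = 00010
Remainder = 0010 (nonzero — an error is detected).

0010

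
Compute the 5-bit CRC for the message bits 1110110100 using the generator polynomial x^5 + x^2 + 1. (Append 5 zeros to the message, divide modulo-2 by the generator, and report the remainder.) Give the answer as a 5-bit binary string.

10000

Append 5 zeros: 111011010000000. Divide by 100101 (XOR where the leading bit is 1):
  pos 0: 111011 XOR 100101 = 011110
  pos 1: 111100 XOR 100101 = 011001
  pos 2: 110011 XOR 100101 = 010110
  pos 3: 101100 XOR 100101 = 001001
  pos 5: 100100 XOR 100101 = 000001
Remainder (last 5 bits) = 10000. This is the CRC / FCS.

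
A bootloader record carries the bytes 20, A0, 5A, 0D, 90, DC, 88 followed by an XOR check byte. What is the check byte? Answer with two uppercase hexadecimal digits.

XOR the bytes together:
  start with 0x20
  0x20 ⊕ 0xA0 = 0x80
  0x80 ⊕ 0x5A = 0xDA
  0xDA ⊕ 0x0D = 0xD7
  0xD7 ⊕ 0x90 = 0x47
  0x47 ⊕ 0xDC = 0x9B
  0x9B ⊕ 0x88 = 0x13

13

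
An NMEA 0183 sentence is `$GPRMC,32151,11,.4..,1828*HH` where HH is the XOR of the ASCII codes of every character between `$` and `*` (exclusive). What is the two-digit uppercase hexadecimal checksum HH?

66

XOR the ASCII codes of the payload characters:
  'G' = 0x47 → acc = 0x47
  'P' = 0x50 → acc = 0x17
  'R' = 0x52 → acc = 0x45
  'M' = 0x4D → acc = 0x08
  'C' = 0x43 → acc = 0x4B
  ',' = 0x2C → acc = 0x67
  '3' = 0x33 → acc = 0x54
  '2' = 0x32 → acc = 0x66
  '1' = 0x31 → acc = 0x57
  '5' = 0x35 → acc = 0x62
  '1' = 0x31 → acc = 0x53
  ',' = 0x2C → acc = 0x7F
  '1' = 0x31 → acc = 0x4E
  '1' = 0x31 → acc = 0x7F
  ',' = 0x2C → acc = 0x53
  '.' = 0x2E → acc = 0x7D
  '4' = 0x34 → acc = 0x49
  '.' = 0x2E → acc = 0x67
  '.' = 0x2E → acc = 0x49
  ',' = 0x2C → acc = 0x65
  '1' = 0x31 → acc = 0x54
  '8' = 0x38 → acc = 0x6C
  '2' = 0x32 → acc = 0x5E
  '8' = 0x38 → acc = 0x66
Checksum = 0x66.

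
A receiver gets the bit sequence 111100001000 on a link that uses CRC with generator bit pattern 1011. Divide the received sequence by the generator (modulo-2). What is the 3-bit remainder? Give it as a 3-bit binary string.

Modulo-2 division of 111100001000 by 1011:
  pos 0: 1111 XOR 1011 = 0100
  pos 1: 1000 XOR 1011 = 0011
  pos 3: 1100 XOR 1011 = 0111
  pos 4: 1110 XOR 1011 = 0101
  pos 5: 1011 XOR 1011 = 0000
Remainder = 000 (zero — the frame passes the CRC check).

000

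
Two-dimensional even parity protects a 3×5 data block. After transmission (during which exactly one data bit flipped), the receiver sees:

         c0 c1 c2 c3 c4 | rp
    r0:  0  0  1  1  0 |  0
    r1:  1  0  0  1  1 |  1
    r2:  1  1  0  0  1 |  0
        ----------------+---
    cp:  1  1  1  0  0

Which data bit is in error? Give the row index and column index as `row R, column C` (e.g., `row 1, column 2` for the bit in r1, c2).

row 2, column 0

Recompute each row's even parity and compare to rp:
  r0: data parity 0, sent rp 0 → ok
  r1: data parity 1, sent rp 1 → ok
  r2: data parity 1, sent rp 0 → mismatch
Recompute each column's even parity and compare to cp:
  c0: data parity 0, sent cp 1 → mismatch
  c1: data parity 1, sent cp 1 → ok
  c2: data parity 1, sent cp 1 → ok
  c3: data parity 0, sent cp 0 → ok
  c4: data parity 0, sent cp 0 → ok
Exactly one row (r2) and one column (c0) fail → the flipped bit is at their intersection.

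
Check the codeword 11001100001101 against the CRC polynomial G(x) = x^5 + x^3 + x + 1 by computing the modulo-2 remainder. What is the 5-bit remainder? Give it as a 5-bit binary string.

11010

Modulo-2 division of 11001100001101 by 101011:
  pos 0: 110011 XOR 101011 = 011000
  pos 1: 110000 XOR 101011 = 011011
  pos 2: 110110 XOR 101011 = 011101
  pos 3: 111010 XOR 101011 = 010001
  pos 4: 100010 XOR 101011 = 001001
  pos 6: 100111 XOR 101011 = 001100
  pos 8: 110001 XOR 101011 = 011010
Remainder = 11010 (nonzero — an error is detected).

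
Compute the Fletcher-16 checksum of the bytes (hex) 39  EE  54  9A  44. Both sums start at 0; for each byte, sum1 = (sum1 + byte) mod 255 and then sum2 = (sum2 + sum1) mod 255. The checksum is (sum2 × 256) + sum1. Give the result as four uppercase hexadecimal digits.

Running sums (mod 255):
  after byte 0 (39): sum1=57, sum2=57
  after byte 1 (EE): sum1=40, sum2=97
  after byte 2 (54): sum1=124, sum2=221
  after byte 3 (9A): sum1=23, sum2=244
  after byte 4 (44): sum1=91, sum2=80
Checksum = sum2·256 + sum1 = 80·256 + 91 = 20571 = 0x505B.

505B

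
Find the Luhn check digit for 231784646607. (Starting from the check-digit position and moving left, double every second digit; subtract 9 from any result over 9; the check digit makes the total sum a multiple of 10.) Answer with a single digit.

2

Partial digits right→left: 7 0 6 6 4 6 4 8 7 1 3 2
Double every second digit counting from the check-digit position (so the 1st, 3rd, 5th, ... of the partial from the right).
  doubled (with −9 where >9): 5 3 8 8 5 6 → sum 35
  kept as-is: 0 6 6 8 1 2 → sum 23
Total = 35 + 23 = 58.
Check digit = (10 − (58 mod 10)) mod 10 = 2.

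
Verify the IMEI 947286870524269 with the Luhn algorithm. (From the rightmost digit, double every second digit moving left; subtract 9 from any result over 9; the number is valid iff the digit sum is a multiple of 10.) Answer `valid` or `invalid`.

invalid

From the right, keep odd positions and double even positions (subtract 9 from any doubled value over 9):
  doubled (positions 2,4,...): 3 8 1 5 3 4 8 → sum 32
  kept (positions 1,3,...): 9 2 2 0 8 8 7 9 → sum 45
Total = 77.
77 mod 10 = 7, so the number is invalid.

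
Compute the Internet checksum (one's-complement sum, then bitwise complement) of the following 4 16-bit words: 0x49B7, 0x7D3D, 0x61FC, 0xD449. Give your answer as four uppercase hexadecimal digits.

One's-complement addition (fold any carry out of bit 15 back into bit 0):
  0x49B7 + 0x7D3D = 0x0C6F4
  0xC6F4 + 0x61FC = 0x128F0 → wrap carry → 0x28F1
  0x28F1 + 0xD449 = 0x0FD3A
One's-complement sum = 0xFD3A.
Checksum = ~0xFD3A & 0xFFFF = 0x02C5.

02C5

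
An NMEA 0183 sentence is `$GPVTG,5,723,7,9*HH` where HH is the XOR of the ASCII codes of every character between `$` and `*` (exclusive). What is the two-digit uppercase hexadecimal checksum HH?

5F

XOR the ASCII codes of the payload characters:
  'G' = 0x47 → acc = 0x47
  'P' = 0x50 → acc = 0x17
  'V' = 0x56 → acc = 0x41
  'T' = 0x54 → acc = 0x15
  'G' = 0x47 → acc = 0x52
  ',' = 0x2C → acc = 0x7E
  '5' = 0x35 → acc = 0x4B
  ',' = 0x2C → acc = 0x67
  '7' = 0x37 → acc = 0x50
  '2' = 0x32 → acc = 0x62
  '3' = 0x33 → acc = 0x51
  ',' = 0x2C → acc = 0x7D
  '7' = 0x37 → acc = 0x4A
  ',' = 0x2C → acc = 0x66
  '9' = 0x39 → acc = 0x5F
Checksum = 0x5F.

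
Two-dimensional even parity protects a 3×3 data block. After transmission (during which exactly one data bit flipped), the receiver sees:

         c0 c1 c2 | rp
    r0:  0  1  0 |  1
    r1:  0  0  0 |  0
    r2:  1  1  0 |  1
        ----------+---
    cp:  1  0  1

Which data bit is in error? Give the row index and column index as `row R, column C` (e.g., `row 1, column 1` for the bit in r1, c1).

Recompute each row's even parity and compare to rp:
  r0: data parity 1, sent rp 1 → ok
  r1: data parity 0, sent rp 0 → ok
  r2: data parity 0, sent rp 1 → mismatch
Recompute each column's even parity and compare to cp:
  c0: data parity 1, sent cp 1 → ok
  c1: data parity 0, sent cp 0 → ok
  c2: data parity 0, sent cp 1 → mismatch
Exactly one row (r2) and one column (c2) fail → the flipped bit is at their intersection.

row 2, column 2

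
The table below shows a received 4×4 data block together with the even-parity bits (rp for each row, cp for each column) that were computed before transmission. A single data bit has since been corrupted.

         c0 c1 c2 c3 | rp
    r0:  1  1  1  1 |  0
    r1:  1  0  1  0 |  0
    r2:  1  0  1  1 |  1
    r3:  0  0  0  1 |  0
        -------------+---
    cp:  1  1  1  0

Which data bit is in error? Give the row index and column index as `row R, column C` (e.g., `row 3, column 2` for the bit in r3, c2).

row 3, column 3

Recompute each row's even parity and compare to rp:
  r0: data parity 0, sent rp 0 → ok
  r1: data parity 0, sent rp 0 → ok
  r2: data parity 1, sent rp 1 → ok
  r3: data parity 1, sent rp 0 → mismatch
Recompute each column's even parity and compare to cp:
  c0: data parity 1, sent cp 1 → ok
  c1: data parity 1, sent cp 1 → ok
  c2: data parity 1, sent cp 1 → ok
  c3: data parity 1, sent cp 0 → mismatch
Exactly one row (r3) and one column (c3) fail → the flipped bit is at their intersection.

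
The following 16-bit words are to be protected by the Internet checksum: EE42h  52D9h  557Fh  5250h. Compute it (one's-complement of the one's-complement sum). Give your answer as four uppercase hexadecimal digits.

One's-complement addition (fold any carry out of bit 15 back into bit 0):
  0xEE42 + 0x52D9 = 0x1411B → wrap carry → 0x411C
  0x411C + 0x557F = 0x0969B
  0x969B + 0x5250 = 0x0E8EB
One's-complement sum = 0xE8EB.
Checksum = ~0xE8EB & 0xFFFF = 0x1714.

1714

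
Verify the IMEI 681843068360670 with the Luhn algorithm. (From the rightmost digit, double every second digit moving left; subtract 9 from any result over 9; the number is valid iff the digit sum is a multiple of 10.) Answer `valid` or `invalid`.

From the right, keep odd positions and double even positions (subtract 9 from any doubled value over 9):
  doubled (positions 2,4,...): 5 0 6 3 6 7 7 → sum 34
  kept (positions 1,3,...): 0 6 6 8 0 4 1 6 → sum 31
Total = 65.
65 mod 10 = 5, so the number is invalid.

invalid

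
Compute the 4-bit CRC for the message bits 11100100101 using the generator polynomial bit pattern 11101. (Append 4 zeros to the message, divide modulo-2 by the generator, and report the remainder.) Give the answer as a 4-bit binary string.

1111

Append 4 zeros: 111001001010000. Divide by 11101 (XOR where the leading bit is 1):
  pos 0: 11100 XOR 11101 = 00001
  pos 4: 11001 XOR 11101 = 00100
  pos 6: 10001 XOR 11101 = 01100
  pos 7: 11000 XOR 11101 = 00101
  pos 9: 10100 XOR 11101 = 01001
  pos 10: 10010 XOR 11101 = 01111
Remainder (last 4 bits) = 1111. This is the CRC / FCS.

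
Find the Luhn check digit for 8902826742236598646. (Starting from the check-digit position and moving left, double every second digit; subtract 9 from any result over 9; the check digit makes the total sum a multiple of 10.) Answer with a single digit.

1

Partial digits right→left: 6 4 6 8 9 5 6 3 2 2 4 7 6 2 8 2 0 9 8
Double every second digit counting from the check-digit position (so the 1st, 3rd, 5th, ... of the partial from the right).
  doubled (with −9 where >9): 3 3 9 3 4 8 3 7 0 7 → sum 47
  kept as-is: 4 8 5 3 2 7 2 2 9 → sum 42
Total = 47 + 42 = 89.
Check digit = (10 − (89 mod 10)) mod 10 = 1.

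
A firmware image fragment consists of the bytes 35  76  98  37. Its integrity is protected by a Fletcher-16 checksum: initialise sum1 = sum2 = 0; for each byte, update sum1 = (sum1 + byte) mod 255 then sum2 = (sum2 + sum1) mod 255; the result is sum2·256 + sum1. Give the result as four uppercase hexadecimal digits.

Running sums (mod 255):
  after byte 0 (35): sum1=35, sum2=35
  after byte 1 (76): sum1=111, sum2=146
  after byte 2 (98): sum1=209, sum2=100
  after byte 3 (37): sum1=246, sum2=91
Checksum = sum2·256 + sum1 = 91·256 + 246 = 23542 = 0x5BF6.

5BF6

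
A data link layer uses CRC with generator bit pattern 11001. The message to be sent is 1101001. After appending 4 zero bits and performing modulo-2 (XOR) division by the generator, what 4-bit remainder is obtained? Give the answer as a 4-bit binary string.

0001

Append 4 zeros: 11010010000. Divide by 11001 (XOR where the leading bit is 1):
  pos 0: 11010 XOR 11001 = 00011
  pos 3: 11010 XOR 11001 = 00011
  pos 6: 11000 XOR 11001 = 00001
Remainder (last 4 bits) = 0001. This is the CRC / FCS.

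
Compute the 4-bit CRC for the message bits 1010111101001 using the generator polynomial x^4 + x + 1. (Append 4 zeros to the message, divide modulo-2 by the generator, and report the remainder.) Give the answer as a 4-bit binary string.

1111

Append 4 zeros: 10101111010010000. Divide by 10011 (XOR where the leading bit is 1):
  pos 0: 10101 XOR 10011 = 00110
  pos 2: 11011 XOR 10011 = 01000
  pos 3: 10001 XOR 10011 = 00010
  pos 6: 10010 XOR 10011 = 00001
  pos 10: 10100 XOR 10011 = 00111
  pos 12: 11100 XOR 10011 = 01111
Remainder (last 4 bits) = 1111. This is the CRC / FCS.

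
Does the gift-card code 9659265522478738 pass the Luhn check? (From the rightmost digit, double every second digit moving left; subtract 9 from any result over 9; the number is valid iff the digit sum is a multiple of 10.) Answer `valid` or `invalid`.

From the right, keep odd positions and double even positions (subtract 9 from any doubled value over 9):
  doubled (positions 2,4,...): 6 7 8 4 1 4 1 9 → sum 40
  kept (positions 1,3,...): 8 7 7 2 5 6 9 6 → sum 50
Total = 90.
90 mod 10 = 0, so the number is valid.

valid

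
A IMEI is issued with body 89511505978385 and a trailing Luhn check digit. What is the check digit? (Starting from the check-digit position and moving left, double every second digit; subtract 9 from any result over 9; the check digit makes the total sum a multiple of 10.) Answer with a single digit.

6

Partial digits right→left: 5 8 3 8 7 9 5 0 5 1 1 5 9 8
Double every second digit counting from the check-digit position (so the 1st, 3rd, 5th, ... of the partial from the right).
  doubled (with −9 where >9): 1 6 5 1 1 2 9 → sum 25
  kept as-is: 8 8 9 0 1 5 8 → sum 39
Total = 25 + 39 = 64.
Check digit = (10 − (64 mod 10)) mod 10 = 6.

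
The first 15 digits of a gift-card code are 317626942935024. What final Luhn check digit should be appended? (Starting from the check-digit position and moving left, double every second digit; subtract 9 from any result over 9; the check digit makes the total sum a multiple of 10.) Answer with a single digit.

Partial digits right→left: 4 2 0 5 3 9 2 4 9 6 2 6 7 1 3
Double every second digit counting from the check-digit position (so the 1st, 3rd, 5th, ... of the partial from the right).
  doubled (with −9 where >9): 8 0 6 4 9 4 5 6 → sum 42
  kept as-is: 2 5 9 4 6 6 1 → sum 33
Total = 42 + 33 = 75.
Check digit = (10 − (75 mod 10)) mod 10 = 5.

5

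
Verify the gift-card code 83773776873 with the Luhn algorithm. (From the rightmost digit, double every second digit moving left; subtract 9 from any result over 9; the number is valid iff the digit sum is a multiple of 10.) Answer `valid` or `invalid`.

valid

From the right, keep odd positions and double even positions (subtract 9 from any doubled value over 9):
  doubled (positions 2,4,...): 5 3 5 5 6 → sum 24
  kept (positions 1,3,...): 3 8 7 3 7 8 → sum 36
Total = 60.
60 mod 10 = 0, so the number is valid.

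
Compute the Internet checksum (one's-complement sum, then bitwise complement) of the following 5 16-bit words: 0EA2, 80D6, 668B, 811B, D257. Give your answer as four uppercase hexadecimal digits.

One's-complement addition (fold any carry out of bit 15 back into bit 0):
  0x0EA2 + 0x80D6 = 0x08F78
  0x8F78 + 0x668B = 0x0F603
  0xF603 + 0x811B = 0x1771E → wrap carry → 0x771F
  0x771F + 0xD257 = 0x14976 → wrap carry → 0x4977
One's-complement sum = 0x4977.
Checksum = ~0x4977 & 0xFFFF = 0xB688.

B688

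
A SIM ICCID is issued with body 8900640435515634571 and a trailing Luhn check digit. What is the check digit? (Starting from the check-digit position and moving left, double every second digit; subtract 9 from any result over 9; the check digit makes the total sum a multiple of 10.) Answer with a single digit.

3

Partial digits right→left: 1 7 5 4 3 6 5 1 5 5 3 4 0 4 6 0 0 9 8
Double every second digit counting from the check-digit position (so the 1st, 3rd, 5th, ... of the partial from the right).
  doubled (with −9 where >9): 2 1 6 1 1 6 0 3 0 7 → sum 27
  kept as-is: 7 4 6 1 5 4 4 0 9 → sum 40
Total = 27 + 40 = 67.
Check digit = (10 − (67 mod 10)) mod 10 = 3.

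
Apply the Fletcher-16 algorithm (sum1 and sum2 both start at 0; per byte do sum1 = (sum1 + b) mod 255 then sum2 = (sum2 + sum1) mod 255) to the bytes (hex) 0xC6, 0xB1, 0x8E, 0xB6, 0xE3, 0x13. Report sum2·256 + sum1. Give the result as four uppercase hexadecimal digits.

Running sums (mod 255):
  after byte 0 (0xC6): sum1=198, sum2=198
  after byte 1 (0xB1): sum1=120, sum2=63
  after byte 2 (0x8E): sum1=7, sum2=70
  after byte 3 (0xB6): sum1=189, sum2=4
  after byte 4 (0xE3): sum1=161, sum2=165
  after byte 5 (0x13): sum1=180, sum2=90
Checksum = sum2·256 + sum1 = 90·256 + 180 = 23220 = 0x5AB4.

5AB4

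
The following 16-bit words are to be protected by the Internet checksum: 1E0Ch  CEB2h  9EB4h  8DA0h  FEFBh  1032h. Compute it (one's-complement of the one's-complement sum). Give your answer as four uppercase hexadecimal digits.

One's-complement addition (fold any carry out of bit 15 back into bit 0):
  0x1E0C + 0xCEB2 = 0x0ECBE
  0xECBE + 0x9EB4 = 0x18B72 → wrap carry → 0x8B73
  0x8B73 + 0x8DA0 = 0x11913 → wrap carry → 0x1914
  0x1914 + 0xFEFB = 0x1180F → wrap carry → 0x1810
  0x1810 + 0x1032 = 0x02842
One's-complement sum = 0x2842.
Checksum = ~0x2842 & 0xFFFF = 0xD7BD.

D7BD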